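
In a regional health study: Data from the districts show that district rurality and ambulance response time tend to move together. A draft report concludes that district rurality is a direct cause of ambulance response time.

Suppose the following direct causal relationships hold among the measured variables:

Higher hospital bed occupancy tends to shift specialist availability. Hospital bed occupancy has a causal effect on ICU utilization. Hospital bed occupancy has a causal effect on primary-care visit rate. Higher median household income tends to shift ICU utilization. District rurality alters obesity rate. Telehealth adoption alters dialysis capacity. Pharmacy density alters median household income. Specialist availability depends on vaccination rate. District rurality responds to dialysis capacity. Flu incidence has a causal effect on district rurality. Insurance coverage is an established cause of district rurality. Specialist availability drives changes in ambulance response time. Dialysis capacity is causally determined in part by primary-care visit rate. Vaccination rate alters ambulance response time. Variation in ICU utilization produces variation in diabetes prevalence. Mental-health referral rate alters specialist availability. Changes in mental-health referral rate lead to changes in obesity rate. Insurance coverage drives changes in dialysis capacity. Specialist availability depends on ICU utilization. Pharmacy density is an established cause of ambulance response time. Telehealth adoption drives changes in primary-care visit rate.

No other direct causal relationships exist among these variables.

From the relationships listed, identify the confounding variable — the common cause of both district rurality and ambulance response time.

Hospital bed occupancy has a causal path to district rurality (hospital bed occupancy → primary-care visit rate → dialysis capacity → district rurality) and a separate causal path to ambulance response time (hospital bed occupancy → specialist availability → ambulance response time), so it is a common cause of both.
No stated relationship gives district rurality a causal route to ambulance response time, so the correlation is explained by the shared upstream cause rather than a direct effect.

hospital bed occupancy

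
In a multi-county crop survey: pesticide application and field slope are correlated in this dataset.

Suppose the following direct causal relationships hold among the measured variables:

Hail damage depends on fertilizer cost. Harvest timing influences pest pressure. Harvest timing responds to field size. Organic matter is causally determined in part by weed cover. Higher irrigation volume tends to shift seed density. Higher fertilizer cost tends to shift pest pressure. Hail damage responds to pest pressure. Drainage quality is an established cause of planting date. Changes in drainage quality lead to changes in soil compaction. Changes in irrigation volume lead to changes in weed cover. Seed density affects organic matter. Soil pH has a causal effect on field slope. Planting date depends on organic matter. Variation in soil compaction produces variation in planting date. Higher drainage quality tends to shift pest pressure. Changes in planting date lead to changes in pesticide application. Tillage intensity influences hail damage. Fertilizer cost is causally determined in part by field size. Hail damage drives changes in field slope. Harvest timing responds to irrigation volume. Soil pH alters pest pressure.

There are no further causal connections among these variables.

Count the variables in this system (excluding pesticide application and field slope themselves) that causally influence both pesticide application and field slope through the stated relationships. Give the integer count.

The common causes are: drainage quality (to pesticide application via drainage quality → planting date → pesticide application; to field slope via drainage quality → pest pressure → hail damage → field slope); irrigation volume (to pesticide application via irrigation volume → seed density → organic matter → planting date → pesticide application; to field slope via irrigation volume → harvest timing → pest pressure → hail damage → field slope).
Every other variable lacks a causal path to at least one of pesticide application and field slope.

2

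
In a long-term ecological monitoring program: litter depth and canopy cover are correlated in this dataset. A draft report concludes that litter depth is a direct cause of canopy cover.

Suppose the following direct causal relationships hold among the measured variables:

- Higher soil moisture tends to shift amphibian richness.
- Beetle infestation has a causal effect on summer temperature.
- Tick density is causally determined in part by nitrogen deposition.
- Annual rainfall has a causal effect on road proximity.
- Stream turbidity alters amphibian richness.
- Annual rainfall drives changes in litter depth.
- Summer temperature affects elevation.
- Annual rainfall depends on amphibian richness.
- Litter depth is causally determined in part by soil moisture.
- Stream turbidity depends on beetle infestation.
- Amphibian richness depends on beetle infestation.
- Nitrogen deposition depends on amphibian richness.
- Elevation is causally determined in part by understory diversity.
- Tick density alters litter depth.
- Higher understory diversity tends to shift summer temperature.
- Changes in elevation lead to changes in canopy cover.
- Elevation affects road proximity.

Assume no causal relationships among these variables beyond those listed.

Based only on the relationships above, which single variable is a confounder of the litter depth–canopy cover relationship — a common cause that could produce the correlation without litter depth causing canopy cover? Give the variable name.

Beetle infestation has a causal path to litter depth (beetle infestation → amphibian richness → annual rainfall → litter depth) and a separate causal path to canopy cover (beetle infestation → summer temperature → elevation → canopy cover), so it is a common cause of both.
No stated relationship gives litter depth a causal route to canopy cover, so the correlation is explained by the shared upstream cause rather than a direct effect.

beetle infestation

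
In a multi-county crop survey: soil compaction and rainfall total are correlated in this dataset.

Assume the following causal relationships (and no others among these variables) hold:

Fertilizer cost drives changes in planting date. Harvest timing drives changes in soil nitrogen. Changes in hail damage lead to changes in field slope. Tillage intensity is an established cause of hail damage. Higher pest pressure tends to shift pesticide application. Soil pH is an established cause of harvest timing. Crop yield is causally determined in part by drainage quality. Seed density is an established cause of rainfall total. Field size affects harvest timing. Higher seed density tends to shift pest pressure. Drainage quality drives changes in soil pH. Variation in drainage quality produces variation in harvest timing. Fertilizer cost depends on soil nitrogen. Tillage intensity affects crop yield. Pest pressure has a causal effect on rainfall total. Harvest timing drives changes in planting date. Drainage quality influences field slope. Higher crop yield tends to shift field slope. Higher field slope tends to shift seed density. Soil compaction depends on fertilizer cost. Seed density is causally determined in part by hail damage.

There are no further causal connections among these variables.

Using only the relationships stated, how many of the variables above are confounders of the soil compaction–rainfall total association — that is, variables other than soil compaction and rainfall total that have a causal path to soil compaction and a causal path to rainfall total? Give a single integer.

The common causes are: drainage quality (to soil compaction via drainage quality → harvest timing → soil nitrogen → fertilizer cost → soil compaction; to rainfall total via drainage quality → field slope → seed density → rainfall total).
Every other variable lacks a causal path to at least one of soil compaction and rainfall total.

1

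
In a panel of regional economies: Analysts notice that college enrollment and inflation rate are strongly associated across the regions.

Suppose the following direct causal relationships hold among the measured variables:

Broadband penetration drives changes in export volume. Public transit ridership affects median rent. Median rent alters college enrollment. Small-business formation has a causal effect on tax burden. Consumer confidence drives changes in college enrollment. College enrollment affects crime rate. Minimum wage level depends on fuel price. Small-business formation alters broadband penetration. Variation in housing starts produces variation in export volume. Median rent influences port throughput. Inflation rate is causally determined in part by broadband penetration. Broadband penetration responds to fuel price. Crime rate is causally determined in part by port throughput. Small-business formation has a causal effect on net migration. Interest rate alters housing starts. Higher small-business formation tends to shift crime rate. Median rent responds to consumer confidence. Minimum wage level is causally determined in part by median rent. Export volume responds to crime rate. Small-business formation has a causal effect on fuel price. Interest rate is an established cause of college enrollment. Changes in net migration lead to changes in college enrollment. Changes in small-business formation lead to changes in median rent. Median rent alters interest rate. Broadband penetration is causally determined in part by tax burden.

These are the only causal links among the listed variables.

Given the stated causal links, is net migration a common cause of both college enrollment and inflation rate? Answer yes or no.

no

Net migration has no stated causal path to inflation rate. A confounder must cause both variables, so net migration does not qualify.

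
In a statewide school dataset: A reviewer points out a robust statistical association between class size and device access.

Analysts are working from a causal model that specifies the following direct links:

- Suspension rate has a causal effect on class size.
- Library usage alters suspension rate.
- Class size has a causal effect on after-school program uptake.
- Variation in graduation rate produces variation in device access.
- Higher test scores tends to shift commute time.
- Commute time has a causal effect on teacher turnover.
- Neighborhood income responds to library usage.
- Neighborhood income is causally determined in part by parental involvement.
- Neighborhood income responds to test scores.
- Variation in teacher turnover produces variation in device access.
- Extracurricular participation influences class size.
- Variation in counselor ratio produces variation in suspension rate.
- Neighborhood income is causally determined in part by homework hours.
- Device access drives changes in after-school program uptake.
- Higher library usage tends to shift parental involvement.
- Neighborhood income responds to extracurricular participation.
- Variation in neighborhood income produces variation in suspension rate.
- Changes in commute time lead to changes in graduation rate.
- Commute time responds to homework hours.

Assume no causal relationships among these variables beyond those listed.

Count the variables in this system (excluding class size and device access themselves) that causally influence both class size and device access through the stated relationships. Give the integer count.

2

The common causes are: homework hours (to class size via homework hours → neighborhood income → suspension rate → class size; to device access via homework hours → commute time → teacher turnover → device access); test scores (to class size via test scores → neighborhood income → suspension rate → class size; to device access via test scores → commute time → teacher turnover → device access).
Every other variable lacks a causal path to at least one of class size and device access.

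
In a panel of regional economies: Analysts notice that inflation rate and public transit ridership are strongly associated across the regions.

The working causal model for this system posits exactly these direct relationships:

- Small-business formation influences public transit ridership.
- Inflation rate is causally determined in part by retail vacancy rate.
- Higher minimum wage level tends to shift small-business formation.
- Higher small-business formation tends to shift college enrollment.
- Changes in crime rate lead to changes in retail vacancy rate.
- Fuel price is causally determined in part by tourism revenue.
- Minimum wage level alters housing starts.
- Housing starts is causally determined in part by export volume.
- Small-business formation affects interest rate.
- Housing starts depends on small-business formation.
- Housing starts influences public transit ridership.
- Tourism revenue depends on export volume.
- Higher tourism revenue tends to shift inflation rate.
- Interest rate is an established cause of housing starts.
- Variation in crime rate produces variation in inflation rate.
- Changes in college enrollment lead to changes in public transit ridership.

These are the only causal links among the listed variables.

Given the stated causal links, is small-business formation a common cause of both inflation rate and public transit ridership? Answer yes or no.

Small-business formation has no stated causal path to inflation rate. A confounder must cause both variables, so small-business formation does not qualify.

no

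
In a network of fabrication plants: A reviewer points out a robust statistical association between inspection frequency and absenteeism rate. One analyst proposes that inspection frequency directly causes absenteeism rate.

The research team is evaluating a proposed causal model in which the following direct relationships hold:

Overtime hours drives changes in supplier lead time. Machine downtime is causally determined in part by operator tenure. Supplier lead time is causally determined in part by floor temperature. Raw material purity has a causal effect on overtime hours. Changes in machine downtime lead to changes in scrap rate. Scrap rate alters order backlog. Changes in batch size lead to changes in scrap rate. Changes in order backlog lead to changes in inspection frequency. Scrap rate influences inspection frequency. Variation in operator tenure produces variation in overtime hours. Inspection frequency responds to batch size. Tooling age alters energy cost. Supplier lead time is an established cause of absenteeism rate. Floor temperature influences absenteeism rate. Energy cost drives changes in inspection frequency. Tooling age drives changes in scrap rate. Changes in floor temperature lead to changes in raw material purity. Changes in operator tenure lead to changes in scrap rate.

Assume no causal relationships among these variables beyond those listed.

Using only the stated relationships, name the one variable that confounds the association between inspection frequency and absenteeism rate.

operator tenure

Operator tenure has a causal path to inspection frequency (operator tenure → scrap rate → inspection frequency) and a separate causal path to absenteeism rate (operator tenure → overtime hours → supplier lead time → absenteeism rate), so it is a common cause of both.
No stated relationship gives inspection frequency a causal route to absenteeism rate, so the correlation is explained by the shared upstream cause rather than a direct effect.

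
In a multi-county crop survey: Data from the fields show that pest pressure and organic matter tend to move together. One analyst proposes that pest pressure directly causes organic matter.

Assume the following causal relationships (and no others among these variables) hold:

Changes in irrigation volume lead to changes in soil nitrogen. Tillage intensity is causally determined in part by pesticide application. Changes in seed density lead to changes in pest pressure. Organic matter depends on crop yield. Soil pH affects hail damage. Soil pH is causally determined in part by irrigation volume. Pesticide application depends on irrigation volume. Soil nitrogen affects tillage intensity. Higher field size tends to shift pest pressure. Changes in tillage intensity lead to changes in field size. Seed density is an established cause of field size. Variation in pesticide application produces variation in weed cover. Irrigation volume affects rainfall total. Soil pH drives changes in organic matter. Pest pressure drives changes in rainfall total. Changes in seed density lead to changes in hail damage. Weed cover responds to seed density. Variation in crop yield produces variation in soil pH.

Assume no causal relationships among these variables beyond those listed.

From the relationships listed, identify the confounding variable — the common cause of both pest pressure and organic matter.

irrigation volume

Irrigation volume has a causal path to pest pressure (irrigation volume → pesticide application → tillage intensity → field size → pest pressure) and a separate causal path to organic matter (irrigation volume → soil pH → organic matter), so it is a common cause of both.
No stated relationship gives pest pressure a causal route to organic matter, so the correlation is explained by the shared upstream cause rather than a direct effect.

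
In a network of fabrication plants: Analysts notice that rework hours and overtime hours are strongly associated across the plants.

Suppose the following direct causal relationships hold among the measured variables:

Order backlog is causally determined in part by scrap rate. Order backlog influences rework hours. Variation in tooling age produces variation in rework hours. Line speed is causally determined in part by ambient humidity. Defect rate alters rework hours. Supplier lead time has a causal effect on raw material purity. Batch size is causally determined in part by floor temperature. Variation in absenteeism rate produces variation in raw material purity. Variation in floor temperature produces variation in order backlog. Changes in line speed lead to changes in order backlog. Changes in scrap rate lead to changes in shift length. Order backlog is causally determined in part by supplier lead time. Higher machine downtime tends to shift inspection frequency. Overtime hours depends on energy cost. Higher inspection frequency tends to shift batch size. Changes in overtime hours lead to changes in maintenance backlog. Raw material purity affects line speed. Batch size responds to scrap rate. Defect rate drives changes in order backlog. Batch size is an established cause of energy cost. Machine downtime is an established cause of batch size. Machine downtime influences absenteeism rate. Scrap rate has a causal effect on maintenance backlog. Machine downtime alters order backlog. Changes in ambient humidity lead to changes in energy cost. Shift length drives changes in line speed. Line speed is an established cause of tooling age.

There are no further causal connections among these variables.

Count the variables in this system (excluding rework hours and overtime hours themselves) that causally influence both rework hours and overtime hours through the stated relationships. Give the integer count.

The common causes are: ambient humidity (to rework hours via ambient humidity → line speed → order backlog → rework hours; to overtime hours via ambient humidity → energy cost → overtime hours); floor temperature (to rework hours via floor temperature → order backlog → rework hours; to overtime hours via floor temperature → batch size → energy cost → overtime hours); machine downtime (to rework hours via machine downtime → order backlog → rework hours; to overtime hours via machine downtime → batch size → energy cost → overtime hours); scrap rate (to rework hours via scrap rate → order backlog → rework hours; to overtime hours via scrap rate → batch size → energy cost → overtime hours).
Every other variable lacks a causal path to at least one of rework hours and overtime hours.

4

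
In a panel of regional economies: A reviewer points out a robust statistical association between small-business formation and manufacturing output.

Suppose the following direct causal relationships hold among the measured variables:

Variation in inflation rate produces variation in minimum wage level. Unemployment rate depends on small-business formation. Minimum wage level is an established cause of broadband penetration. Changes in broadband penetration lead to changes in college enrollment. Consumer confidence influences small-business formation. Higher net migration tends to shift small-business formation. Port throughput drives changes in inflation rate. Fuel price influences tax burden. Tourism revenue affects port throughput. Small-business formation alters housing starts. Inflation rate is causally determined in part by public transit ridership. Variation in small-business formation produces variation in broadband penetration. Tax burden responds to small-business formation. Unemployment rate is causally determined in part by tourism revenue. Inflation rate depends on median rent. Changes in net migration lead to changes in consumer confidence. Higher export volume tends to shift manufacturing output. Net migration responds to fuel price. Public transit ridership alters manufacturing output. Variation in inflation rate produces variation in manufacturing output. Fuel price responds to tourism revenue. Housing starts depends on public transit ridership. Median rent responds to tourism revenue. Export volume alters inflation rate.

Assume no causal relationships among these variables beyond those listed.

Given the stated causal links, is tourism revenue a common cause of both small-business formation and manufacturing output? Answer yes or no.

Tourism revenue has a causal path to small-business formation (tourism revenue → fuel price → net migration → small-business formation) and to manufacturing output (tourism revenue → median rent → inflation rate → manufacturing output), so it is a common cause of both — a confounder.

yes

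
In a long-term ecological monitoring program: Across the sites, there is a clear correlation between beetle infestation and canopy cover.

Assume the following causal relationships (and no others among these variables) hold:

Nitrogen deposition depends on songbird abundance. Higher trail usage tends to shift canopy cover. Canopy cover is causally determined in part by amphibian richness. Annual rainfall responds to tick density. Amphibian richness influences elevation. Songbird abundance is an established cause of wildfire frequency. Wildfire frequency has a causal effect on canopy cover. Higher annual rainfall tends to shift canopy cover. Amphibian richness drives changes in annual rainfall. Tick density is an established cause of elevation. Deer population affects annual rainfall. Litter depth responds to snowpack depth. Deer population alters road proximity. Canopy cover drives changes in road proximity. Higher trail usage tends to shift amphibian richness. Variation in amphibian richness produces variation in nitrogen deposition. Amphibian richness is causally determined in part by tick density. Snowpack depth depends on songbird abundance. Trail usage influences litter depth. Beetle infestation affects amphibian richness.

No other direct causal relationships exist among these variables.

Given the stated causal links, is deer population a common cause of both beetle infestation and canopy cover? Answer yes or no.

Deer population has no stated causal path to beetle infestation. A confounder must cause both variables, so deer population does not qualify.

no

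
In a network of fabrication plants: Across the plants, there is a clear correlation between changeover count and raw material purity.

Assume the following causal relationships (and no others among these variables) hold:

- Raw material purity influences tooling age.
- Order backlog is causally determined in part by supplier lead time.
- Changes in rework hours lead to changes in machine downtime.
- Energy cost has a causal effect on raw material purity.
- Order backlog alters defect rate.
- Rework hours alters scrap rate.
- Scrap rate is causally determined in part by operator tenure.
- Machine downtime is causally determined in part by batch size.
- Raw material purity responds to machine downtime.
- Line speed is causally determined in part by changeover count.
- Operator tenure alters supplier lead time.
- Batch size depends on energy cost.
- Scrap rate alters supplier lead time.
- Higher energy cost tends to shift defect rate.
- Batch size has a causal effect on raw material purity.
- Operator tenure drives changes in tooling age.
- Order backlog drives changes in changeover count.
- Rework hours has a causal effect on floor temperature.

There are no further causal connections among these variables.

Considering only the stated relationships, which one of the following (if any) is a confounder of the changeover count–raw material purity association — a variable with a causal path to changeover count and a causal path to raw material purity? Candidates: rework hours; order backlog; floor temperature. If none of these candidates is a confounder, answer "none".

rework hours

Rework hours causes changeover count (rework hours → scrap rate → supplier lead time → order backlog → changeover count) and also causes raw material purity (rework hours → machine downtime → raw material purity); it is a common cause of both.
Each of the other candidates lacks a causal path to at least one of changeover count and raw material purity, so they do not confound the relationship.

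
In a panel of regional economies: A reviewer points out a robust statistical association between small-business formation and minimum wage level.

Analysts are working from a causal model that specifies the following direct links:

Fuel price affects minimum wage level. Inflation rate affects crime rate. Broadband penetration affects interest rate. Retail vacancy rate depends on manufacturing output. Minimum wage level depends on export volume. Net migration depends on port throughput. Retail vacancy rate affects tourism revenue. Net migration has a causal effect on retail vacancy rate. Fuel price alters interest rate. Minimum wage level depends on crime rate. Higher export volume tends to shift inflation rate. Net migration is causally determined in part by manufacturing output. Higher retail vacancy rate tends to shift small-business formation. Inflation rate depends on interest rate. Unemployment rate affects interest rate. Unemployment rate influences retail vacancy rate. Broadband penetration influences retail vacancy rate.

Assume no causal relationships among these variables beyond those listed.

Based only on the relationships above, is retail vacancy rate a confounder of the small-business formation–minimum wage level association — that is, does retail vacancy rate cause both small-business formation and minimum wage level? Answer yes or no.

Retail vacancy rate has no stated causal path to minimum wage level. A confounder must cause both variables, so retail vacancy rate does not qualify.

no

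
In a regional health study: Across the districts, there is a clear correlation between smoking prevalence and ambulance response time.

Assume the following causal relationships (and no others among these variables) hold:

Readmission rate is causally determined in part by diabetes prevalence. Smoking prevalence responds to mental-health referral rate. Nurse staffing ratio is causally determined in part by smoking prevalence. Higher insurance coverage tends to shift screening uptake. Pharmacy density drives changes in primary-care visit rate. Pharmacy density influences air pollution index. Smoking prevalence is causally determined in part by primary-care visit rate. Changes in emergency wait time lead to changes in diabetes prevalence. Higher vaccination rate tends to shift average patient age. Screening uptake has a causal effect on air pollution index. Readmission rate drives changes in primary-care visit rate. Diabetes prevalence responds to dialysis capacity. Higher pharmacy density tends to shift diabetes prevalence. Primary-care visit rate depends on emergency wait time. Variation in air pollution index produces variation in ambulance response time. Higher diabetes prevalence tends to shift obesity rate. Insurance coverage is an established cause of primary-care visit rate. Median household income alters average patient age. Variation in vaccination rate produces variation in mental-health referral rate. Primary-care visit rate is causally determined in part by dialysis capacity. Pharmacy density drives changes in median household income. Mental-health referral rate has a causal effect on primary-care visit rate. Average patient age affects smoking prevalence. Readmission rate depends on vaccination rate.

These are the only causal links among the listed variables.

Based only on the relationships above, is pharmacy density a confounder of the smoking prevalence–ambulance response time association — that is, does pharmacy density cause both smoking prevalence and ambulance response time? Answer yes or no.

Pharmacy density has a causal path to smoking prevalence (pharmacy density → primary-care visit rate → smoking prevalence) and to ambulance response time (pharmacy density → air pollution index → ambulance response time), so it is a common cause of both — a confounder.

yes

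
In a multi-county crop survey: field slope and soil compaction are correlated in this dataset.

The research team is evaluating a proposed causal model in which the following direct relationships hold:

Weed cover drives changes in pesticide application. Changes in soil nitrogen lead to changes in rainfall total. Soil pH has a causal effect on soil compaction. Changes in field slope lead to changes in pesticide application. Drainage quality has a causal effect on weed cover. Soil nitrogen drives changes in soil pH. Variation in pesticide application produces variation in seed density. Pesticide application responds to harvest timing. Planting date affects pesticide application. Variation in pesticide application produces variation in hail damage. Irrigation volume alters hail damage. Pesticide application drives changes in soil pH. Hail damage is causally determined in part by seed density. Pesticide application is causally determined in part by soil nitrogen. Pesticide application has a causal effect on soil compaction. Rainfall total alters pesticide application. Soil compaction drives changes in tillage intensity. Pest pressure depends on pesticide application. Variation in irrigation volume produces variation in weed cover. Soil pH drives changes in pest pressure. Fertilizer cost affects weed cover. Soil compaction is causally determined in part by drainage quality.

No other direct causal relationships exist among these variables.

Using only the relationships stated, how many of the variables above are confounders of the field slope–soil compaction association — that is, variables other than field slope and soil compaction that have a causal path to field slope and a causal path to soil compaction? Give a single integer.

No listed variable has a causal path to both field slope and soil compaction, so there are no common causes.

0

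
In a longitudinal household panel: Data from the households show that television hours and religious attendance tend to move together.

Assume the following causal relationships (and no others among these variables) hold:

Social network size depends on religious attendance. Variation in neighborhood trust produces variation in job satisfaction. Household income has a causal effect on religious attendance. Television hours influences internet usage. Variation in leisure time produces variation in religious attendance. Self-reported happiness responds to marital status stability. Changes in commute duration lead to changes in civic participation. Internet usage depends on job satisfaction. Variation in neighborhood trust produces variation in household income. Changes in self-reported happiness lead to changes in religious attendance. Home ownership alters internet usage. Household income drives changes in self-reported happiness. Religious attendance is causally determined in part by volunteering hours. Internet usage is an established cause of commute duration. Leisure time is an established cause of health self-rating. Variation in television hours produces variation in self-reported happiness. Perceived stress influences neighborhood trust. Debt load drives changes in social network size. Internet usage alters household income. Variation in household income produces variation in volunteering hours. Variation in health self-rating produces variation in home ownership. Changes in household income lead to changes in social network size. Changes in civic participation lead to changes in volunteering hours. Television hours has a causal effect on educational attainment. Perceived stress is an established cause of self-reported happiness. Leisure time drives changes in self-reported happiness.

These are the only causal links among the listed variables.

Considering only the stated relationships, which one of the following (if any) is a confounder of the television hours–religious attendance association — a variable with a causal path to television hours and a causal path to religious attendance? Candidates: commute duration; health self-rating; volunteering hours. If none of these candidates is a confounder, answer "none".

none

None of the listed candidates has causal paths to both television hours and religious attendance in the stated relationships, so none is a common cause.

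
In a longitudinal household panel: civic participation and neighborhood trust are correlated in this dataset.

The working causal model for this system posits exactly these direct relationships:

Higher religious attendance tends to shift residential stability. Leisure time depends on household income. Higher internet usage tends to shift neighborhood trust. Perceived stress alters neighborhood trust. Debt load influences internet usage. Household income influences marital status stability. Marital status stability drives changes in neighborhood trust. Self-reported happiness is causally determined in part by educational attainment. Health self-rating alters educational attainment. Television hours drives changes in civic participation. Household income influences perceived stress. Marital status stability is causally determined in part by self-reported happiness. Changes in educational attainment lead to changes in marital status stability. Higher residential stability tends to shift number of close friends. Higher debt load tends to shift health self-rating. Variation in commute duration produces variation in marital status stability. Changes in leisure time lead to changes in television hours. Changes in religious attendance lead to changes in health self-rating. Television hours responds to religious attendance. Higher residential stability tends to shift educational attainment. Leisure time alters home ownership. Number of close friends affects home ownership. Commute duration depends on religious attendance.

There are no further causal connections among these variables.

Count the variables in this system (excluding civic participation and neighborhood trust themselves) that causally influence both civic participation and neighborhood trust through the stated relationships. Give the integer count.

2

The common causes are: household income (to civic participation via household income → leisure time → television hours → civic participation; to neighborhood trust via household income → perceived stress → neighborhood trust); religious attendance (to civic participation via religious attendance → television hours → civic participation; to neighborhood trust via religious attendance → commute duration → marital status stability → neighborhood trust).
Every other variable lacks a causal path to at least one of civic participation and neighborhood trust.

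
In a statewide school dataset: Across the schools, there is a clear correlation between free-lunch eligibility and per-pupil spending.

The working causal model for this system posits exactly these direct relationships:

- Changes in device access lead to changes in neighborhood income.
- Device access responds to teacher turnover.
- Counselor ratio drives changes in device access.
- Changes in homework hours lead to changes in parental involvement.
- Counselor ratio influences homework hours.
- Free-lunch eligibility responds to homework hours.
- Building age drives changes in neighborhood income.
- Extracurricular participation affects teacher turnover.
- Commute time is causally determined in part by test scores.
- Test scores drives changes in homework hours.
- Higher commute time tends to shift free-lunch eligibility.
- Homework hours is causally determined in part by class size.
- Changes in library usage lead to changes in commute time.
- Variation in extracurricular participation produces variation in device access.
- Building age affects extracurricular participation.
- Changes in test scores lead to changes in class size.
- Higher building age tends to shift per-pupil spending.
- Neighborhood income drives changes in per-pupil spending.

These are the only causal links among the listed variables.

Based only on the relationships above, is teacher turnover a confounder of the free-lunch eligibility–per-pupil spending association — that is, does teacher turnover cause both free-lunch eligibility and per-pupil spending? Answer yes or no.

no

Teacher turnover has no stated causal path to free-lunch eligibility. A confounder must cause both variables, so teacher turnover does not qualify.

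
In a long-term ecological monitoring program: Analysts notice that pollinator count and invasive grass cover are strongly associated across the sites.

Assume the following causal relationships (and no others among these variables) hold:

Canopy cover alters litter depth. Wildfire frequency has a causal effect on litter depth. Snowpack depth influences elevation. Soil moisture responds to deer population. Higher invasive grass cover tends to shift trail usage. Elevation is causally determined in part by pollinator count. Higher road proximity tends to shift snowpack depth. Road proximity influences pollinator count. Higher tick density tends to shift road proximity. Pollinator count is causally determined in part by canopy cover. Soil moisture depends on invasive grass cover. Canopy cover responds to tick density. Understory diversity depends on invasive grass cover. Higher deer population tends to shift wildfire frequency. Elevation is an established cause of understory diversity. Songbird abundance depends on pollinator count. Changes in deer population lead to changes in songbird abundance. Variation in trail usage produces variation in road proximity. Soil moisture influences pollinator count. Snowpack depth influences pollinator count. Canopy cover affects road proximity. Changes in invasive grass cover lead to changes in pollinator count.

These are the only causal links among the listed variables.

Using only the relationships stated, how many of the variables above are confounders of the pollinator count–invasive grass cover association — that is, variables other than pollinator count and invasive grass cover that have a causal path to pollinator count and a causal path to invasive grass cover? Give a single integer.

0

No listed variable has a causal path to both pollinator count and invasive grass cover, so there are no common causes.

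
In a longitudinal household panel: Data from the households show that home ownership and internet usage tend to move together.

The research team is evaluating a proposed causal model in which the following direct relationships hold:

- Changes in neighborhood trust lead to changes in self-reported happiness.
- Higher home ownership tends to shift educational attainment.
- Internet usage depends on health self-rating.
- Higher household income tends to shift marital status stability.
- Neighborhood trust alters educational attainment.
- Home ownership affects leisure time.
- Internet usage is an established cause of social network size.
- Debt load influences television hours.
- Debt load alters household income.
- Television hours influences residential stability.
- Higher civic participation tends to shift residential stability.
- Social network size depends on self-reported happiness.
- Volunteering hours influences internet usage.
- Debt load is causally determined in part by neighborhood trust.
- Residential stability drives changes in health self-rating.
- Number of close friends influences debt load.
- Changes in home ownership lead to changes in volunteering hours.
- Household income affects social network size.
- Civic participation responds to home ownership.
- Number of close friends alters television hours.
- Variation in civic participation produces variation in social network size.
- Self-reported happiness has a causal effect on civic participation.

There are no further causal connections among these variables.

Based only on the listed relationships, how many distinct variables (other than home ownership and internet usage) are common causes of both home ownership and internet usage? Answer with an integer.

0

No listed variable has a causal path to both home ownership and internet usage, so there are no common causes.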